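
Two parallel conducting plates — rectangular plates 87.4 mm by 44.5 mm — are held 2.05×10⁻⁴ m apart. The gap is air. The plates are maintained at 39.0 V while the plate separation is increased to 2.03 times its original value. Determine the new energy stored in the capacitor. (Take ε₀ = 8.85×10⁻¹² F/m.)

U ≈ 62.9 nJ

A = 87.4 × 44.5 mm² = 3.89×10⁻³ m².
Initially C₁ = ε₀A/d = 8.85×10⁻¹² × 3.89×10⁻³ / 2.05×10⁻⁴ = 1.68×10⁻¹⁰ F.
U₁ = 1.28×10⁻⁷ J.
Battery connected ⇒ V is held fixed. C₂ = 0.493 C₁ and U = ½CV², so U₂/U₁ = C₂/C₁ = 0.493.
U₂ = 0.493 × 1.28×10⁻⁷ = 6.29×10⁻⁸ J.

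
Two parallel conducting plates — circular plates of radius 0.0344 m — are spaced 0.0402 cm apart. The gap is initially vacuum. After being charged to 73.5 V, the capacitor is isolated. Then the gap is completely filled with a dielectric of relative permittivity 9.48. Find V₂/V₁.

V₂/V₁ ≈ 0.105

Isolated ⇒ Q is held fixed.
C₂ = 9.48 C₁ and V = Q/C, so V₂/V₁ = C₁/C₂ = 0.105.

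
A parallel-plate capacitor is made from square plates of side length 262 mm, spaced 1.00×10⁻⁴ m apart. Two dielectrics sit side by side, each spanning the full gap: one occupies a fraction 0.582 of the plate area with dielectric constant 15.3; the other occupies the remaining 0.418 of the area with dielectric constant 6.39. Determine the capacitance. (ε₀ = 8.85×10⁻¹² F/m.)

C ≈ 70.3 nF

A = (262 mm)² = 6.86×10⁻² m².
Side-by-side slabs ⇒ two capacitors in parallel, each spanning the full gap.
C₁ = κ₁ε₀A₁/d = 15.3 × 8.85×10⁻¹² × 4.00×10⁻² / 1.00×10⁻⁴ = 5.41×10⁻⁸ F.
C₂ = κ₂ε₀A₂/d = 6.39 × 8.85×10⁻¹² × 2.87×10⁻² / 1.00×10⁻⁴ = 1.62×10⁻⁸ F.
C = C₁ + C₂ = 7.03×10⁻⁸ F.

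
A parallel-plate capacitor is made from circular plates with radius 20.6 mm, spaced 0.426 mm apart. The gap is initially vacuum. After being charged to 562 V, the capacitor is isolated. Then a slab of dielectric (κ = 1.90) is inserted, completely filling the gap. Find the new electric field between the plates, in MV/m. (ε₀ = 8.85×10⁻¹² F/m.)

A = π(20.6 mm)² = 1.33×10⁻³ m².
Initially C₁ = ε₀A/d = 8.85×10⁻¹² × 1.33×10⁻³ / 4.26×10⁻⁴ = 2.77×10⁻¹¹ F.
E₁ = 1.32×10⁶ V/m.
Isolated ⇒ Q is held fixed. V₂ = Q/C₂ = V₁/1.90; E = V/d, so E₂/E₁ = (V₂/V₁)(d₁/d₂) = 0.526.
E₂ = 0.526 × 1.32×10⁶ = 6.94×10⁵ V/m.

0.694 MV/m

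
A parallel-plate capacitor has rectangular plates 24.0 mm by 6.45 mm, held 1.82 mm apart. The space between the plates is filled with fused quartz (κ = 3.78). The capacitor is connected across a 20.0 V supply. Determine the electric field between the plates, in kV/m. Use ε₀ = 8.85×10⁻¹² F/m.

E = V/d = 20.0 / 1.82×10⁻³ = 1.10×10⁴ V/m.

E ≈ 11.0 kV/m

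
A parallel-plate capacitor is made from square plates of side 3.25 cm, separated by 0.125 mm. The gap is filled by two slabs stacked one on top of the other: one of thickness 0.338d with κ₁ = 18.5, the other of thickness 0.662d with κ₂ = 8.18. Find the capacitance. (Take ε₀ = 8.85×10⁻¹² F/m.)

A = (3.25 cm)² = 1.06×10⁻³ m².
Stacked slabs ⇒ two capacitors in series, each with the full plate area.
C₁ = κ₁ε₀A/d₁ = 18.5 × 8.85×10⁻¹² × 1.06×10⁻³ / 4.22×10⁻⁵ = 4.09×10⁻⁹ F.
C₂ = κ₂ε₀A/d₂ = 8.18 × 8.85×10⁻¹² × 1.06×10⁻³ / 8.28×10⁻⁵ = 9.24×10⁻¹⁰ F.
C = (1/C₁ + 1/C₂)⁻¹ = 7.54×10⁻¹⁰ F.

C ≈ 0.754 nF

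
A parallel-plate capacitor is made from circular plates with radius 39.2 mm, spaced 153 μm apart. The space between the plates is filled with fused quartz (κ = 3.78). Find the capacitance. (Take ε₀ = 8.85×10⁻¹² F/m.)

1.06 nF

A = π(39.2 mm)² = 4.83×10⁻³ m².
C = κε₀A/d = 3.78 × 8.85×10⁻¹² × 4.83×10⁻³ / 1.53×10⁻⁴ = 1.06×10⁻⁹ F.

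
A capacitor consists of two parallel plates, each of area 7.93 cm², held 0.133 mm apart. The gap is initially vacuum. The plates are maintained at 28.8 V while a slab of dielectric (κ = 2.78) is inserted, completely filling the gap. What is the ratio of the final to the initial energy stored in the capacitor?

2.78

Battery connected ⇒ V is held fixed.
C₂ = 2.78 C₁ and U = ½CV², so U₂/U₁ = C₂/C₁ = 2.78.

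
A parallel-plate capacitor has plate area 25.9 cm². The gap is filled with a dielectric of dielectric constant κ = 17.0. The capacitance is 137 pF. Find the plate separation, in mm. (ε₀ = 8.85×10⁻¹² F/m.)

A = 25.9 cm² = 2.59×10⁻³ m².
d = κε₀A/C = 17.0 × 8.85×10⁻¹² × 2.59×10⁻³ / 1.37×10⁻¹⁰ = 2.84×10⁻³ m.

2.84 mm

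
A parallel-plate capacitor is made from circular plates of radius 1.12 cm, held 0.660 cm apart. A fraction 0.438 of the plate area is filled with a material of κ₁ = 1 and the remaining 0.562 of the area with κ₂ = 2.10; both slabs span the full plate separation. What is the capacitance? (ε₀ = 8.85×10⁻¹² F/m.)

A = π(1.12 cm)² = 3.94×10⁻⁴ m².
Side-by-side slabs ⇒ two capacitors in parallel, each spanning the full gap.
C₁ = κ₁ε₀A₁/d = 1.00 × 8.85×10⁻¹² × 1.73×10⁻⁴ / 6.60×10⁻³ = 2.31×10⁻¹³ F.
C₂ = κ₂ε₀A₂/d = 2.10 × 8.85×10⁻¹² × 2.21×10⁻⁴ / 6.60×10⁻³ = 6.24×10⁻¹³ F.
C = C₁ + C₂ = 8.55×10⁻¹³ F.

C ≈ 0.855 pF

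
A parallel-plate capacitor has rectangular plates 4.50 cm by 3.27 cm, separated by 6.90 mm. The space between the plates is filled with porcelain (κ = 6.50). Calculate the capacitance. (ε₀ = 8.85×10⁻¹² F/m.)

A = 4.50 × 3.27 cm² = 1.47×10⁻³ m².
C = κε₀A/d = 6.50 × 8.85×10⁻¹² × 1.47×10⁻³ / 6.90×10⁻³ = 1.23×10⁻¹¹ F.

12.3 pF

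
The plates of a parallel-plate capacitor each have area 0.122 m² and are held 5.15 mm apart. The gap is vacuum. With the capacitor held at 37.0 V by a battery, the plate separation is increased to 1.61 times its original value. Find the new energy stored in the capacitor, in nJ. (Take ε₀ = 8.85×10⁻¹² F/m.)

89.1 nJ

Initially C₁ = ε₀A/d = 8.85×10⁻¹² × 0.122 / 5.15×10⁻³ = 2.10×10⁻¹⁰ F.
U₁ = 1.44×10⁻⁷ J.
Battery connected ⇒ V is held fixed. C₂ = 0.621 C₁ and U = ½CV², so U₂/U₁ = C₂/C₁ = 0.621.
U₂ = 0.621 × 1.44×10⁻⁷ = 8.91×10⁻⁸ J.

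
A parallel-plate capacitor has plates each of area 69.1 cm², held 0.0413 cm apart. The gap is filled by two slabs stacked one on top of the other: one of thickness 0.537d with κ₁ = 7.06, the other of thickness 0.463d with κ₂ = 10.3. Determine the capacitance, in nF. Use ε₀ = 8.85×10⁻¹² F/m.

A = 69.1 cm² = 6.91×10⁻³ m².
Stacked slabs ⇒ two capacitors in series, each with the full plate area.
C₁ = κ₁ε₀A/d₁ = 7.06 × 8.85×10⁻¹² × 6.91×10⁻³ / 2.22×10⁻⁴ = 1.95×10⁻⁹ F.
C₂ = κ₂ε₀A/d₂ = 10.3 × 8.85×10⁻¹² × 6.91×10⁻³ / 1.91×10⁻⁴ = 3.29×10⁻⁹ F.
C = (1/C₁ + 1/C₂)⁻¹ = 1.22×10⁻⁹ F.

C ≈ 1.22 nF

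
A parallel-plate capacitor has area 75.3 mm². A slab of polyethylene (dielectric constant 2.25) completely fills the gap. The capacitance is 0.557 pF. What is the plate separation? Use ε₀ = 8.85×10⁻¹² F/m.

A = 75.3 mm² = 7.53×10⁻⁵ m².
d = κε₀A/C = 2.25 × 8.85×10⁻¹² × 7.53×10⁻⁵ / 5.57×10⁻¹³ = 2.69×10⁻³ m.

d ≈ 2.69 mm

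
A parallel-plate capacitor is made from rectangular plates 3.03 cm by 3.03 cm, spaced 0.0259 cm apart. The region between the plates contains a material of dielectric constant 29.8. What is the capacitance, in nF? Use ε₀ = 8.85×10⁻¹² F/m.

0.935 nF

A = 3.03 × 3.03 cm² = 9.18×10⁻⁴ m².
C = κε₀A/d = 29.8 × 8.85×10⁻¹² × 9.18×10⁻⁴ / 2.59×10⁻⁴ = 9.35×10⁻¹⁰ F.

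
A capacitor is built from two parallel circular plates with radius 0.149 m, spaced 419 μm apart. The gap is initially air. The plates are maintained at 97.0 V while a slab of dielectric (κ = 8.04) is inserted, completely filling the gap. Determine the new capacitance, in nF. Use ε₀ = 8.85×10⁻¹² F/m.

11.8 nF

A = π(0.149 m)² = 6.97×10⁻² m².
Initially C₁ = ε₀A/d = 8.85×10⁻¹² × 6.97×10⁻² / 4.19×10⁻⁴ = 1.47×10⁻⁹ F.
C = κε₀A/d scales with κ, so C₂/C₁ = κ = 8.04.
C₂ = 8.04 × 1.47×10⁻⁹ = 1.18×10⁻⁸ F.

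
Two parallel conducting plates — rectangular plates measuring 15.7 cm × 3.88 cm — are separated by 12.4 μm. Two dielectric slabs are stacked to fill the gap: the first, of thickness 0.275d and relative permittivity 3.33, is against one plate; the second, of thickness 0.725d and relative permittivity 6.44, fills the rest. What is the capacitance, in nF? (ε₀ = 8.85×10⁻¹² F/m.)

A = 15.7 × 3.88 cm² = 6.09×10⁻³ m².
Stacked slabs ⇒ two capacitors in series, each with the full plate area.
C₁ = κ₁ε₀A/d₁ = 3.33 × 8.85×10⁻¹² × 6.09×10⁻³ / 3.41×10⁻⁶ = 5.26×10⁻⁸ F.
C₂ = κ₂ε₀A/d₂ = 6.44 × 8.85×10⁻¹² × 6.09×10⁻³ / 8.99×10⁻⁶ = 3.86×10⁻⁸ F.
C = (1/C₁ + 1/C₂)⁻¹ = 2.23×10⁻⁸ F.

22.3 nF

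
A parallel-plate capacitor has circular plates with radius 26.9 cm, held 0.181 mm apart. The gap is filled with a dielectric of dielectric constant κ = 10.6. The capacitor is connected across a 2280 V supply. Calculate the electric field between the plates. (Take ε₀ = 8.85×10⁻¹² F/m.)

E ≈ 12.6 MV/m

E = V/d = 2280 / 1.81×10⁻⁴ = 1.26×10⁷ V/m.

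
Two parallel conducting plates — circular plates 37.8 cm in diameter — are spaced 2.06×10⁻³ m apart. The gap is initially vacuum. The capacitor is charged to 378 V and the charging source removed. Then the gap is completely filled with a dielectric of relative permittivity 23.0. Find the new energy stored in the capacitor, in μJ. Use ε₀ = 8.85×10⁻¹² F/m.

1.50 μJ

A = π(37.8/2 cm)² = 0.112 m².
Initially C₁ = ε₀A/d = 8.85×10⁻¹² × 0.112 / 2.06×10⁻³ = 4.82×10⁻¹⁰ F.
U₁ = 3.44×10⁻⁵ J.
Isolated ⇒ Q is held fixed. C₂ = 23.0 C₁ and U = Q²/(2C), so U₂/U₁ = C₁/C₂ = 0.0435.
U₂ = 0.0435 × 3.44×10⁻⁵ = 1.50×10⁻⁶ J.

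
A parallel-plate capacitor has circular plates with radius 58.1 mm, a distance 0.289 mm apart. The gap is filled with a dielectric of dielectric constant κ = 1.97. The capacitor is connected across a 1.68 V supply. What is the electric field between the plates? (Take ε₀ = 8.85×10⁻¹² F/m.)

E = V/d = 1.68 / 2.89×10⁻⁴ = 5.81×10³ V/m.

5.81 V/mm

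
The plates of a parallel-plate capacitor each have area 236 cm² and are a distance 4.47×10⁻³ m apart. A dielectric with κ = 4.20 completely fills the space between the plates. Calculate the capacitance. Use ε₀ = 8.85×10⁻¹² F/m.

C ≈ 196 pF

A = 236 cm² = 2.36×10⁻² m².
C = κε₀A/d = 4.20 × 8.85×10⁻¹² × 2.36×10⁻² / 4.47×10⁻³ = 1.96×10⁻¹⁰ F.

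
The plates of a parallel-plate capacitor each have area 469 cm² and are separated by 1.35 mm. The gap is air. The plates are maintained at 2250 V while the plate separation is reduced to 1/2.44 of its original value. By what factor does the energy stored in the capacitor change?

Battery connected ⇒ V is held fixed.
C₂ = 2.44 C₁ and U = ½CV², so U₂/U₁ = C₂/C₁ = 2.44.

U₂/U₁ ≈ 2.44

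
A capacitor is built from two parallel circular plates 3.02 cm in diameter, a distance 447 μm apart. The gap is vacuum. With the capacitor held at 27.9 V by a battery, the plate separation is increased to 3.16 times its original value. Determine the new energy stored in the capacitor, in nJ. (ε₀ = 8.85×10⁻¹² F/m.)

1.75 nJ

A = π(3.02/2 cm)² = 7.16×10⁻⁴ m².
Initially C₁ = ε₀A/d = 8.85×10⁻¹² × 7.16×10⁻⁴ / 4.47×10⁻⁴ = 1.42×10⁻¹¹ F.
U₁ = 5.52×10⁻⁹ J.
Battery connected ⇒ V is held fixed. C₂ = 0.316 C₁ and U = ½CV², so U₂/U₁ = C₂/C₁ = 0.316.
U₂ = 0.316 × 5.52×10⁻⁹ = 1.75×10⁻⁹ J.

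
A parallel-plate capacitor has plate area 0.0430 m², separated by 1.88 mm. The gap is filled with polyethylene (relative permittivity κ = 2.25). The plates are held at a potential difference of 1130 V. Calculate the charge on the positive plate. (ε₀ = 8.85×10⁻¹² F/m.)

0.515 μC

C = κε₀A/d = 2.25 × 8.85×10⁻¹² × 4.30×10⁻² / 1.88×10⁻³ = 4.55×10⁻¹⁰ F.
Q = CV = 4.55×10⁻¹⁰ × 1130 = 5.15×10⁻⁷ C.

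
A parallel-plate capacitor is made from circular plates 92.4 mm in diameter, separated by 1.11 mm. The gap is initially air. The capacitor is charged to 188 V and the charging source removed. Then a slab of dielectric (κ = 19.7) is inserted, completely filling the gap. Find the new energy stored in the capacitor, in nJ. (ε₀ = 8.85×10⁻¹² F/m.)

A = π(92.4/2 mm)² = 6.71×10⁻³ m².
Initially C₁ = ε₀A/d = 8.85×10⁻¹² × 6.71×10⁻³ / 1.11×10⁻³ = 5.35×10⁻¹¹ F.
U₁ = 9.45×10⁻⁷ J.
Isolated ⇒ Q is held fixed. C₂ = 19.7 C₁ and U = Q²/(2C), so U₂/U₁ = C₁/C₂ = 0.0508.
U₂ = 0.0508 × 9.45×10⁻⁷ = 4.80×10⁻⁸ J.

U ≈ 48.0 nJ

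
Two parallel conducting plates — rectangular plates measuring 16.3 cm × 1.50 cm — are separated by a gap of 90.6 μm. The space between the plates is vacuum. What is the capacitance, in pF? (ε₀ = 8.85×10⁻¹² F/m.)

A = 16.3 × 1.50 cm² = 2.45×10⁻³ m².
C = ε₀A/d = 8.85×10⁻¹² × 2.45×10⁻³ / 9.06×10⁻⁵ = 2.39×10⁻¹⁰ F.

239 pF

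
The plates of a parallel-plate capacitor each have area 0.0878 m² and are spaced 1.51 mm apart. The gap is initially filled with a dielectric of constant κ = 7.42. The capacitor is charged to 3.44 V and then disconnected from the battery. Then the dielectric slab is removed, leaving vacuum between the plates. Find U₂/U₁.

7.42

Isolated ⇒ Q is held fixed.
C₂ = 0.135 C₁ and U = Q²/(2C), so U₂/U₁ = C₁/C₂ = 7.42.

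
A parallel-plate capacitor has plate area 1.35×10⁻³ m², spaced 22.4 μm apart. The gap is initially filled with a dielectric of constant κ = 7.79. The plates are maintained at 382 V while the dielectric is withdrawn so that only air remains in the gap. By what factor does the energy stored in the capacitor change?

0.128

Battery connected ⇒ V is held fixed.
C₂ = 0.128 C₁ and U = ½CV², so U₂/U₁ = C₂/C₁ = 0.128.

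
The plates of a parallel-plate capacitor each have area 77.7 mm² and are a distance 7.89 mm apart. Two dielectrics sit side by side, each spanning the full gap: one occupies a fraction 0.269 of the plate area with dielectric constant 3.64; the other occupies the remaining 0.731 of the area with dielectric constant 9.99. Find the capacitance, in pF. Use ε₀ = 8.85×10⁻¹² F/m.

A = 77.7 mm² = 7.77×10⁻⁵ m².
Side-by-side slabs ⇒ two capacitors in parallel, each spanning the full gap.
C₁ = κ₁ε₀A₁/d = 3.64 × 8.85×10⁻¹² × 2.09×10⁻⁵ / 7.89×10⁻³ = 8.53×10⁻¹⁴ F.
C₂ = κ₂ε₀A₂/d = 9.99 × 8.85×10⁻¹² × 5.68×10⁻⁵ / 7.89×10⁻³ = 6.36×10⁻¹³ F.
C = C₁ + C₂ = 7.22×10⁻¹³ F.

0.722 pF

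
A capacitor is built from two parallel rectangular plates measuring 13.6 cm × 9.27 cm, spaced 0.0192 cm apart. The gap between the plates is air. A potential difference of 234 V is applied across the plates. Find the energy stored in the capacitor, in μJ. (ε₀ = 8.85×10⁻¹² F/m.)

A = 13.6 × 9.27 cm² = 1.26×10⁻² m².
C = ε₀A/d = 8.85×10⁻¹² × 1.26×10⁻² / 1.92×10⁻⁴ = 5.81×10⁻¹⁰ F.
U = ½CV² = ½ × 5.81×10⁻¹⁰ × (234)² = 1.59×10⁻⁵ J.

U ≈ 15.9 μJ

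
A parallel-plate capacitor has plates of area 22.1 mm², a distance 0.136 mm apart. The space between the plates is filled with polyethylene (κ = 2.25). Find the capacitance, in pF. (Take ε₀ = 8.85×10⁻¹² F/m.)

3.24 pF

A = 22.1 mm² = 2.21×10⁻⁵ m².
C = κε₀A/d = 2.25 × 8.85×10⁻¹² × 2.21×10⁻⁵ / 1.36×10⁻⁴ = 3.24×10⁻¹² F.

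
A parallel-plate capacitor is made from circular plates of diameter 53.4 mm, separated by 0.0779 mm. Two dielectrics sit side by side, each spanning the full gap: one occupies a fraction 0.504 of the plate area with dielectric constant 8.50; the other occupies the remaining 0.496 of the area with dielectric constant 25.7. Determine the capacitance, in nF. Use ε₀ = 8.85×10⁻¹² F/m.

4.33 nF

A = π(53.4/2 mm)² = 2.24×10⁻³ m².
Side-by-side slabs ⇒ two capacitors in parallel, each spanning the full gap.
C₁ = κ₁ε₀A₁/d = 8.50 × 8.85×10⁻¹² × 1.13×10⁻³ / 7.79×10⁻⁵ = 1.09×10⁻⁹ F.
C₂ = κ₂ε₀A₂/d = 25.7 × 8.85×10⁻¹² × 1.11×10⁻³ / 7.79×10⁻⁵ = 3.24×10⁻⁹ F.
C = C₁ + C₂ = 4.33×10⁻⁹ F.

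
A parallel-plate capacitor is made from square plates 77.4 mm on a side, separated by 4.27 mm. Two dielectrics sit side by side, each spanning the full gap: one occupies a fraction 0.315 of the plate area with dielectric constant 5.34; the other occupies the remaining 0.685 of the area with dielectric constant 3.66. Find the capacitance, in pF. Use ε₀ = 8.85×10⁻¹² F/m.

52.0 pF

A = (77.4 mm)² = 5.99×10⁻³ m².
Side-by-side slabs ⇒ two capacitors in parallel, each spanning the full gap.
C₁ = κ₁ε₀A₁/d = 5.34 × 8.85×10⁻¹² × 1.89×10⁻³ / 4.27×10⁻³ = 2.09×10⁻¹¹ F.
C₂ = κ₂ε₀A₂/d = 3.66 × 8.85×10⁻¹² × 4.10×10⁻³ / 4.27×10⁻³ = 3.11×10⁻¹¹ F.
C = C₁ + C₂ = 5.20×10⁻¹¹ F.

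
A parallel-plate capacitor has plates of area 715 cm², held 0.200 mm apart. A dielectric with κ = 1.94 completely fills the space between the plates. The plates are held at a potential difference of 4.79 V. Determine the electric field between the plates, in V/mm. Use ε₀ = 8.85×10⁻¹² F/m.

23.9 V/mm

E = V/d = 4.79 / 2.00×10⁻⁴ = 2.40×10⁴ V/m.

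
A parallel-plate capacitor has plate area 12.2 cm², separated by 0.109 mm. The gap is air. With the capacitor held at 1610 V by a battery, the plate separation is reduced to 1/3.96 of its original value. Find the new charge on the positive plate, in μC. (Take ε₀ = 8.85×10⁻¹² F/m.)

A = 12.2 cm² = 1.22×10⁻³ m².
Initially C₁ = ε₀A/d = 8.85×10⁻¹² × 1.22×10⁻³ / 1.09×10⁻⁴ = 9.91×10⁻¹¹ F.
Q₁ = 1.59×10⁻⁷ C.
Battery connected ⇒ V is held fixed. C₂ = 3.96 C₁ and Q = CV, so Q₂/Q₁ = C₂/C₁ = 3.96.
Q₂ = 3.96 × 1.59×10⁻⁷ = 6.32×10⁻⁷ C.

0.632 μC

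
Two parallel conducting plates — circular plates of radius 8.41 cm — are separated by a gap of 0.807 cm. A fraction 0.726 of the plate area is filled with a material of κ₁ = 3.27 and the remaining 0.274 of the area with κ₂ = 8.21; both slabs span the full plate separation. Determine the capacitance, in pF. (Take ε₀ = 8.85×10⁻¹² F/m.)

113 pF

A = π(8.41 cm)² = 2.22×10⁻² m².
Side-by-side slabs ⇒ two capacitors in parallel, each spanning the full gap.
C₁ = κ₁ε₀A₁/d = 3.27 × 8.85×10⁻¹² × 1.61×10⁻² / 8.07×10⁻³ = 5.78×10⁻¹¹ F.
C₂ = κ₂ε₀A₂/d = 8.21 × 8.85×10⁻¹² × 6.09×10⁻³ / 8.07×10⁻³ = 5.48×10⁻¹¹ F.
C = C₁ + C₂ = 1.13×10⁻¹⁰ F.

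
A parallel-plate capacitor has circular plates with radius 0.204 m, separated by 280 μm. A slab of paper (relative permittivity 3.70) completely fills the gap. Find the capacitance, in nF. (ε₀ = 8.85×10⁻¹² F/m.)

C ≈ 15.3 nF

A = π(0.204 m)² = 0.131 m².
C = κε₀A/d = 3.70 × 8.85×10⁻¹² × 0.131 / 2.80×10⁻⁴ = 1.53×10⁻⁸ F.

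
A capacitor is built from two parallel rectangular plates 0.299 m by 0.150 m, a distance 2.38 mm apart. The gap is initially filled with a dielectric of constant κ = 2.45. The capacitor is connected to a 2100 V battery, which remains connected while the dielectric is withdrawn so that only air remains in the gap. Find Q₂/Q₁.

Q₂/Q₁ ≈ 0.408

Battery connected ⇒ V is held fixed.
C₂ = 0.408 C₁ and Q = CV, so Q₂/Q₁ = C₂/C₁ = 0.408.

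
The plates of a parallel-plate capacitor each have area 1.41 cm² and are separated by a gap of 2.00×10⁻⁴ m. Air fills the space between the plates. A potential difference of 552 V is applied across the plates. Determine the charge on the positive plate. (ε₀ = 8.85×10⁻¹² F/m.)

Q ≈ 3.44 nC

A = 1.41 cm² = 1.41×10⁻⁴ m².
C = ε₀A/d = 8.85×10⁻¹² × 1.41×10⁻⁴ / 2.00×10⁻⁴ = 6.24×10⁻¹² F.
Q = CV = 6.24×10⁻¹² × 552 = 3.44×10⁻⁹ C.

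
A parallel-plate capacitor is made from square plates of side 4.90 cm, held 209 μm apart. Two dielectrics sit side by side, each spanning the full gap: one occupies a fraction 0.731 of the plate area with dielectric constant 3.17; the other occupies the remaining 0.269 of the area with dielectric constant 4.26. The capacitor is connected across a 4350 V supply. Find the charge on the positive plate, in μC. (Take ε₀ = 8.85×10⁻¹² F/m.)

Q ≈ 1.53 μC

A = (4.90 cm)² = 2.40×10⁻³ m².
Side-by-side slabs ⇒ two capacitors in parallel, each spanning the full gap.
C₁ = κ₁ε₀A₁/d = 3.17 × 8.85×10⁻¹² × 1.76×10⁻³ / 2.09×10⁻⁴ = 2.36×10⁻¹⁰ F.
C₂ = κ₂ε₀A₂/d = 4.26 × 8.85×10⁻¹² × 6.46×10⁻⁴ / 2.09×10⁻⁴ = 1.17×10⁻¹⁰ F.
C = C₁ + C₂ = 3.52×10⁻¹⁰ F.
Q = CV = 3.52×10⁻¹⁰ × 4350 = 1.53×10⁻⁶ C.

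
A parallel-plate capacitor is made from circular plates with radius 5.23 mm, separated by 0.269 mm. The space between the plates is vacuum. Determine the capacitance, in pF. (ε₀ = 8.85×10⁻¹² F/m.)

C ≈ 2.83 pF

A = π(5.23 mm)² = 8.59×10⁻⁵ m².
C = ε₀A/d = 8.85×10⁻¹² × 8.59×10⁻⁵ / 2.69×10⁻⁴ = 2.83×10⁻¹² F.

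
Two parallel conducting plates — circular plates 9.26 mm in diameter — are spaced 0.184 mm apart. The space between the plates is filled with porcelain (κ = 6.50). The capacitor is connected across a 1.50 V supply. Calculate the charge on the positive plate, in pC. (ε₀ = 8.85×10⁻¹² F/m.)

A = π(9.26/2 mm)² = 6.73×10⁻⁵ m².
C = κε₀A/d = 6.50 × 8.85×10⁻¹² × 6.73×10⁻⁵ / 1.84×10⁻⁴ = 2.11×10⁻¹¹ F.
Q = CV = 2.11×10⁻¹¹ × 1.50 = 3.16×10⁻¹¹ C.

31.6 pC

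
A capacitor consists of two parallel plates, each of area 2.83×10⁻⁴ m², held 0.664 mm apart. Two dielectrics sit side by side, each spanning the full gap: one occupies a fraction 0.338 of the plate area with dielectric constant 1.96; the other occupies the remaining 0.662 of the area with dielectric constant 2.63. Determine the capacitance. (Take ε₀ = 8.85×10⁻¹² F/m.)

Side-by-side slabs ⇒ two capacitors in parallel, each spanning the full gap.
C₁ = κ₁ε₀A₁/d = 1.96 × 8.85×10⁻¹² × 9.57×10⁻⁵ / 6.64×10⁻⁴ = 2.50×10⁻¹² F.
C₂ = κ₂ε₀A₂/d = 2.63 × 8.85×10⁻¹² × 1.87×10⁻⁴ / 6.64×10⁻⁴ = 6.57×10⁻¹² F.
C = C₁ + C₂ = 9.07×10⁻¹² F.

C ≈ 9.07 pF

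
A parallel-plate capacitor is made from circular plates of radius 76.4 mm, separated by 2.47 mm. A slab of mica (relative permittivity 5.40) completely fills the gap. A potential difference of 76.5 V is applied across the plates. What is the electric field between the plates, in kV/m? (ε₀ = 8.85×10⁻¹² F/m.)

E = V/d = 76.5 / 2.47×10⁻³ = 3.10×10⁴ V/m.

31.0 kV/m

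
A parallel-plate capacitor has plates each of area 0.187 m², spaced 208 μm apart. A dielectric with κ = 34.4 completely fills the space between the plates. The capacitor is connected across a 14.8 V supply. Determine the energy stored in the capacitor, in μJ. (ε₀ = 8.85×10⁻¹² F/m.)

U ≈ 30.0 μJ

C = κε₀A/d = 34.4 × 8.85×10⁻¹² × 0.187 / 2.08×10⁻⁴ = 2.74×10⁻⁷ F.
U = ½CV² = ½ × 2.74×10⁻⁷ × (14.8)² = 3.00×10⁻⁵ J.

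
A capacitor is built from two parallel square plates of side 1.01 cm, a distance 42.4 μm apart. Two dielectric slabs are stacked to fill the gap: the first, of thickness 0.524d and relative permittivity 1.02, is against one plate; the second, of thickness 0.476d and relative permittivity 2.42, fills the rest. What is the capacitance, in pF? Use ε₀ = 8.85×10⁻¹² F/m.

C ≈ 30.0 pF

A = (1.01 cm)² = 1.02×10⁻⁴ m².
Stacked slabs ⇒ two capacitors in series, each with the full plate area.
C₁ = κ₁ε₀A/d₁ = 1.02 × 8.85×10⁻¹² × 1.02×10⁻⁴ / 2.22×10⁻⁵ = 4.14×10⁻¹¹ F.
C₂ = κ₂ε₀A/d₂ = 2.42 × 8.85×10⁻¹² × 1.02×10⁻⁴ / 2.02×10⁻⁵ = 1.08×10⁻¹⁰ F.
C = (1/C₁ + 1/C₂)⁻¹ = 3.00×10⁻¹¹ F.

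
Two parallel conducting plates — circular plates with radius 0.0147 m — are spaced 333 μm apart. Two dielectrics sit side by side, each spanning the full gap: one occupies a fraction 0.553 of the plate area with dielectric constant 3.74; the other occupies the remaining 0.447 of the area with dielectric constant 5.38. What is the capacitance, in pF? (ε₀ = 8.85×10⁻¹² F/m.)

80.7 pF

A = π(0.0147 m)² = 6.79×10⁻⁴ m².
Side-by-side slabs ⇒ two capacitors in parallel, each spanning the full gap.
C₁ = κ₁ε₀A₁/d = 3.74 × 8.85×10⁻¹² × 3.75×10⁻⁴ / 3.33×10⁻⁴ = 3.73×10⁻¹¹ F.
C₂ = κ₂ε₀A₂/d = 5.38 × 8.85×10⁻¹² × 3.03×10⁻⁴ / 3.33×10⁻⁴ = 4.34×10⁻¹¹ F.
C = C₁ + C₂ = 8.07×10⁻¹¹ F.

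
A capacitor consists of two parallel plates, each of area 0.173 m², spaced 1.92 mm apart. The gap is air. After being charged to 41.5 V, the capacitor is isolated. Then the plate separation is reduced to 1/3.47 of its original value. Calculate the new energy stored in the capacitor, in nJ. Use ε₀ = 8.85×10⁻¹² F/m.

Initially C₁ = ε₀A/d = 8.85×10⁻¹² × 0.173 / 1.92×10⁻³ = 7.97×10⁻¹⁰ F.
U₁ = 6.87×10⁻⁷ J.
Isolated ⇒ Q is held fixed. C₂ = 3.47 C₁ and U = Q²/(2C), so U₂/U₁ = C₁/C₂ = 0.288.
U₂ = 0.288 × 6.87×10⁻⁷ = 1.98×10⁻⁷ J.

198 nJ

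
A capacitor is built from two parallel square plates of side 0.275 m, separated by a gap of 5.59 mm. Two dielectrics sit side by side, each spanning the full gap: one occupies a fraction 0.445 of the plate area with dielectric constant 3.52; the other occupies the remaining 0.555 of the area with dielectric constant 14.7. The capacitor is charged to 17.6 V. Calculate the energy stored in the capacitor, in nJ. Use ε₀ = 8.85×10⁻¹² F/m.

A = (0.275 m)² = 7.56×10⁻² m².
Side-by-side slabs ⇒ two capacitors in parallel, each spanning the full gap.
C₁ = κ₁ε₀A₁/d = 3.52 × 8.85×10⁻¹² × 3.37×10⁻² / 5.59×10⁻³ = 1.88×10⁻¹⁰ F.
C₂ = κ₂ε₀A₂/d = 14.7 × 8.85×10⁻¹² × 4.20×10⁻² / 5.59×10⁻³ = 9.77×10⁻¹⁰ F.
C = C₁ + C₂ = 1.16×10⁻⁹ F.
U = ½CV² = ½ × 1.16×10⁻⁹ × (17.6)² = 1.80×10⁻⁷ J.

U ≈ 180 nJ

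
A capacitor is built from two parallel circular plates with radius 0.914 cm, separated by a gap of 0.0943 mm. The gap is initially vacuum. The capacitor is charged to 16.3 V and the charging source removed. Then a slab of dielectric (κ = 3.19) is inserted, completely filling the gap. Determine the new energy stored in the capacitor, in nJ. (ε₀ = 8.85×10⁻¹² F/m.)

A = π(0.914 cm)² = 2.62×10⁻⁴ m².
Initially C₁ = ε₀A/d = 8.85×10⁻¹² × 2.62×10⁻⁴ / 9.43×10⁻⁵ = 2.46×10⁻¹¹ F.
U₁ = 3.27×10⁻⁹ J.
Isolated ⇒ Q is held fixed. C₂ = 3.19 C₁ and U = Q²/(2C), so U₂/U₁ = C₁/C₂ = 0.313.
U₂ = 0.313 × 3.27×10⁻⁹ = 1.03×10⁻⁹ J.

U ≈ 1.03 nJ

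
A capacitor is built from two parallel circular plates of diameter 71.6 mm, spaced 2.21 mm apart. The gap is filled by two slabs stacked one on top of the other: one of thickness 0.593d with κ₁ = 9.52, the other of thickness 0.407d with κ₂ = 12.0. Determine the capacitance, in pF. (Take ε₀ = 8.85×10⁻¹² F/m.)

A = π(71.6/2 mm)² = 4.03×10⁻³ m².
Stacked slabs ⇒ two capacitors in series, each with the full plate area.
C₁ = κ₁ε₀A/d₁ = 9.52 × 8.85×10⁻¹² × 4.03×10⁻³ / 1.31×10⁻³ = 2.59×10⁻¹⁰ F.
C₂ = κ₂ε₀A/d₂ = 12.0 × 8.85×10⁻¹² × 4.03×10⁻³ / 8.99×10⁻⁴ = 4.75×10⁻¹⁰ F.
C = (1/C₁ + 1/C₂)⁻¹ = 1.68×10⁻¹⁰ F.

C ≈ 168 pF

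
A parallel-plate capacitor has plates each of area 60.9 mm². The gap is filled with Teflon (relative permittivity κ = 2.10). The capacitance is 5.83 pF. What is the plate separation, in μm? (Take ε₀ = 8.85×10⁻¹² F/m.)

194 μm

A = 60.9 mm² = 6.09×10⁻⁵ m².
d = κε₀A/C = 2.10 × 8.85×10⁻¹² × 6.09×10⁻⁵ / 5.83×10⁻¹² = 1.94×10⁻⁴ m.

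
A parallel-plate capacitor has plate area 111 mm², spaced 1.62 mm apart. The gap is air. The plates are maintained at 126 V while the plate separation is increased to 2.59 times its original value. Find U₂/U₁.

Battery connected ⇒ V is held fixed.
C₂ = 0.386 C₁ and U = ½CV², so U₂/U₁ = C₂/C₁ = 0.386.

U₂/U₁ ≈ 0.386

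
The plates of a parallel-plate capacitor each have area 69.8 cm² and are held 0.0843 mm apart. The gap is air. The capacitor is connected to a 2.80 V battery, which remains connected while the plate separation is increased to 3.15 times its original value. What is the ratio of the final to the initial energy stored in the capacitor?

0.317

Battery connected ⇒ V is held fixed.
C₂ = 0.317 C₁ and U = ½CV², so U₂/U₁ = C₂/C₁ = 0.317.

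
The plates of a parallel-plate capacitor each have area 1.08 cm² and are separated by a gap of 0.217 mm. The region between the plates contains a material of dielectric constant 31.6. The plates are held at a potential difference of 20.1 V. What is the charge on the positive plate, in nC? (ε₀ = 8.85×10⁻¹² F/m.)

Q ≈ 2.80 nC

A = 1.08 cm² = 1.08×10⁻⁴ m².
C = κε₀A/d = 31.6 × 8.85×10⁻¹² × 1.08×10⁻⁴ / 2.17×10⁻⁴ = 1.39×10⁻¹⁰ F.
Q = CV = 1.39×10⁻¹⁰ × 20.1 = 2.80×10⁻⁹ C.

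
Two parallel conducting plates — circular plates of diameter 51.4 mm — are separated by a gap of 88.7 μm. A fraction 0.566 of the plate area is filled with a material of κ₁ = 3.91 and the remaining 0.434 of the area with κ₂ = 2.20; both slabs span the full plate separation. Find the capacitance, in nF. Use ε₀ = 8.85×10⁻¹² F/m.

A = π(51.4/2 mm)² = 2.07×10⁻³ m².
Side-by-side slabs ⇒ two capacitors in parallel, each spanning the full gap.
C₁ = κ₁ε₀A₁/d = 3.91 × 8.85×10⁻¹² × 1.17×10⁻³ / 8.87×10⁻⁵ = 4.58×10⁻¹⁰ F.
C₂ = κ₂ε₀A₂/d = 2.20 × 8.85×10⁻¹² × 9.01×10⁻⁴ / 8.87×10⁻⁵ = 1.98×10⁻¹⁰ F.
C = C₁ + C₂ = 6.56×10⁻¹⁰ F.

0.656 nF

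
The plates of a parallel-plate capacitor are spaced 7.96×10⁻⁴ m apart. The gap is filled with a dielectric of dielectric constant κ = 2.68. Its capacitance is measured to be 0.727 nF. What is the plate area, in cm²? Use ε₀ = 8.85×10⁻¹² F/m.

A = Cd/(κε₀) = 7.27×10⁻¹⁰ × 7.96×10⁻⁴ / (2.68 × 8.85×10⁻¹²) = 2.44×10⁻² m².

244 cm²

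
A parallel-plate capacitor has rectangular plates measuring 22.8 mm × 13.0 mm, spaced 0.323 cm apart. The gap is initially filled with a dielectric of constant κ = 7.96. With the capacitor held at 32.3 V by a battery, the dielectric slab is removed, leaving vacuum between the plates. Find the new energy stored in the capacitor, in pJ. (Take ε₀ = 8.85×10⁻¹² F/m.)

A = 22.8 × 13.0 mm² = 2.96×10⁻⁴ m².
Initially C₁ = κε₀A/d = 7.96 × 8.85×10⁻¹² × 2.96×10⁻⁴ / 3.23×10⁻³ = 6.46×10⁻¹² F.
U₁ = 3.37×10⁻⁹ J.
Battery connected ⇒ V is held fixed. C₂ = 0.126 C₁ and U = ½CV², so U₂/U₁ = C₂/C₁ = 0.126.
U₂ = 0.126 × 3.37×10⁻⁹ = 4.24×10⁻¹⁰ J.

424 pJ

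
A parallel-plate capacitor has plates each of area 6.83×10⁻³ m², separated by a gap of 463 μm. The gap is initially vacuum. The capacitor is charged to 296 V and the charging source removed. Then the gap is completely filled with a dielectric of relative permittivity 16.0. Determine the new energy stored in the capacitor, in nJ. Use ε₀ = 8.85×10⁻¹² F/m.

Initially C₁ = ε₀A/d = 8.85×10⁻¹² × 6.83×10⁻³ / 4.63×10⁻⁴ = 1.31×10⁻¹⁰ F.
U₁ = 5.72×10⁻⁶ J.
Isolated ⇒ Q is held fixed. C₂ = 16.0 C₁ and U = Q²/(2C), so U₂/U₁ = C₁/C₂ = 0.0625.
U₂ = 0.0625 × 5.72×10⁻⁶ = 3.57×10⁻⁷ J.

U ≈ 357 nJ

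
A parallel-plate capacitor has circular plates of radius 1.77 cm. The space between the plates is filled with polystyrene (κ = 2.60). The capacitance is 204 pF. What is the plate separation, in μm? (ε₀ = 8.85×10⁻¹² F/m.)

A = π(1.77 cm)² = 9.84×10⁻⁴ m².
d = κε₀A/C = 2.60 × 8.85×10⁻¹² × 9.84×10⁻⁴ / 2.04×10⁻¹⁰ = 1.11×10⁻⁴ m.

d ≈ 111 μm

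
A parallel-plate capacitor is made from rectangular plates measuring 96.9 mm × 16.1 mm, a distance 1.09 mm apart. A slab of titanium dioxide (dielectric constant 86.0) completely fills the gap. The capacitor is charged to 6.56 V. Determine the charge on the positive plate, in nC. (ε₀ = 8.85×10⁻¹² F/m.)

7.15 nC

A = 96.9 × 16.1 mm² = 1.56×10⁻³ m².
C = κε₀A/d = 86.0 × 8.85×10⁻¹² × 1.56×10⁻³ / 1.09×10⁻³ = 1.09×10⁻⁹ F.
Q = CV = 1.09×10⁻⁹ × 6.56 = 7.15×10⁻⁹ C.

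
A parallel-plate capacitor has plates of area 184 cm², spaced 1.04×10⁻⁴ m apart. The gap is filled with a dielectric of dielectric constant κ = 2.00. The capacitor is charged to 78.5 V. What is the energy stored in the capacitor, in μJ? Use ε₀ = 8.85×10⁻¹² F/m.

U ≈ 9.65 μJ

A = 184 cm² = 1.84×10⁻² m².
C = κε₀A/d = 2.00 × 8.85×10⁻¹² × 1.84×10⁻² / 1.04×10⁻⁴ = 3.13×10⁻⁹ F.
U = ½CV² = ½ × 3.13×10⁻⁹ × (78.5)² = 9.65×10⁻⁶ J.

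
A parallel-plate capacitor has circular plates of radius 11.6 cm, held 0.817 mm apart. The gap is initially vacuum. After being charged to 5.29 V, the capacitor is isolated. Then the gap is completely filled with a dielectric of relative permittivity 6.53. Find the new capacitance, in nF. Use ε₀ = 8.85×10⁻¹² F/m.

A = π(11.6 cm)² = 4.23×10⁻² m².
Initially C₁ = ε₀A/d = 8.85×10⁻¹² × 4.23×10⁻² / 8.17×10⁻⁴ = 4.58×10⁻¹⁰ F.
C = κε₀A/d scales with κ, so C₂/C₁ = κ = 6.53.
C₂ = 6.53 × 4.58×10⁻¹⁰ = 2.99×10⁻⁹ F.

2.99 nF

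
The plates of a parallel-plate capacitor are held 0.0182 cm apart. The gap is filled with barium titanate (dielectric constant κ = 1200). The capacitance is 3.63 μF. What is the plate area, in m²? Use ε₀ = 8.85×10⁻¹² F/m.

0.0622 m²

A = Cd/(κε₀) = 3.63×10⁻⁶ × 1.82×10⁻⁴ / (1200 × 8.85×10⁻¹²) = 6.22×10⁻² m².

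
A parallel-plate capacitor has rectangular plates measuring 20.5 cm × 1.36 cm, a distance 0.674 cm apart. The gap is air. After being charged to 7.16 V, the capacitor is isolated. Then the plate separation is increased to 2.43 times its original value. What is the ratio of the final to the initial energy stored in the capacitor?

Isolated ⇒ Q is held fixed.
C₂ = 0.412 C₁ and U = Q²/(2C), so U₂/U₁ = C₁/C₂ = 2.43.

U₂/U₁ ≈ 2.43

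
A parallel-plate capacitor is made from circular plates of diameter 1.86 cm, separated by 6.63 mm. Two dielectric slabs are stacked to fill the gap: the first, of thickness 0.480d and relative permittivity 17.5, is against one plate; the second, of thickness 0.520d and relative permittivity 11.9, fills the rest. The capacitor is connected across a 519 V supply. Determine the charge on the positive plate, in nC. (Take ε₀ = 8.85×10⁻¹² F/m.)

A = π(1.86/2 cm)² = 2.72×10⁻⁴ m².
Stacked slabs ⇒ two capacitors in series, each with the full plate area.
C₁ = κ₁ε₀A/d₁ = 17.5 × 8.85×10⁻¹² × 2.72×10⁻⁴ / 3.18×10⁻³ = 1.32×10⁻¹¹ F.
C₂ = κ₂ε₀A/d₂ = 11.9 × 8.85×10⁻¹² × 2.72×10⁻⁴ / 3.45×10⁻³ = 8.30×10⁻¹² F.
C = (1/C₁ + 1/C₂)⁻¹ = 5.10×10⁻¹² F.
Q = CV = 5.10×10⁻¹² × 519 = 2.65×10⁻⁹ C.

Q ≈ 2.65 nC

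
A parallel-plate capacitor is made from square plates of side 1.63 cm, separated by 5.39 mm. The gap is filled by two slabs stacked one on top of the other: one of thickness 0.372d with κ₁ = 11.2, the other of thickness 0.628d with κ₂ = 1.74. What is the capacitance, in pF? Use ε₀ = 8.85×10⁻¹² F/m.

A = (1.63 cm)² = 2.66×10⁻⁴ m².
Stacked slabs ⇒ two capacitors in series, each with the full plate area.
C₁ = κ₁ε₀A/d₁ = 11.2 × 8.85×10⁻¹² × 2.66×10⁻⁴ / 2.01×10⁻³ = 1.31×10⁻¹¹ F.
C₂ = κ₂ε₀A/d₂ = 1.74 × 8.85×10⁻¹² × 2.66×10⁻⁴ / 3.38×10⁻³ = 1.21×10⁻¹² F.
C = (1/C₁ + 1/C₂)⁻¹ = 1.11×10⁻¹² F.

C ≈ 1.11 pF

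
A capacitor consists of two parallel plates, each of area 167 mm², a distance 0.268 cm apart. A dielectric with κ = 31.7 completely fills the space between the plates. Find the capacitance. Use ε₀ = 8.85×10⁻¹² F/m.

17.5 pF

A = 167 mm² = 1.67×10⁻⁴ m².
C = κε₀A/d = 31.7 × 8.85×10⁻¹² × 1.67×10⁻⁴ / 2.68×10⁻³ = 1.75×10⁻¹¹ F.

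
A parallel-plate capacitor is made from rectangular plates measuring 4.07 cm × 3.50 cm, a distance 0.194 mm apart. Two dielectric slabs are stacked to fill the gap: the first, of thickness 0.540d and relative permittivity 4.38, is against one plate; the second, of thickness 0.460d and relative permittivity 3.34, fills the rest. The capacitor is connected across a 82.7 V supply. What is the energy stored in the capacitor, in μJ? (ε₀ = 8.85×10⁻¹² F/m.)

A = 4.07 × 3.50 cm² = 1.42×10⁻³ m².
Stacked slabs ⇒ two capacitors in series, each with the full plate area.
C₁ = κ₁ε₀A/d₁ = 4.38 × 8.85×10⁻¹² × 1.42×10⁻³ / 1.05×10⁻⁴ = 5.27×10⁻¹⁰ F.
C₂ = κ₂ε₀A/d₂ = 3.34 × 8.85×10⁻¹² × 1.42×10⁻³ / 8.92×10⁻⁵ = 4.72×10⁻¹⁰ F.
C = (1/C₁ + 1/C₂)⁻¹ = 2.49×10⁻¹⁰ F.
U = ½CV² = ½ × 2.49×10⁻¹⁰ × (82.7)² = 8.51×10⁻⁷ J.

0.851 μJ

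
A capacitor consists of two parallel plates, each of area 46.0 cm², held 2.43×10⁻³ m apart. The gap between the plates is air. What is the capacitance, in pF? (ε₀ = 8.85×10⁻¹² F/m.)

A = 46.0 cm² = 4.60×10⁻³ m².
C = ε₀A/d = 8.85×10⁻¹² × 4.60×10⁻³ / 2.43×10⁻³ = 1.68×10⁻¹¹ F.

C ≈ 16.8 pF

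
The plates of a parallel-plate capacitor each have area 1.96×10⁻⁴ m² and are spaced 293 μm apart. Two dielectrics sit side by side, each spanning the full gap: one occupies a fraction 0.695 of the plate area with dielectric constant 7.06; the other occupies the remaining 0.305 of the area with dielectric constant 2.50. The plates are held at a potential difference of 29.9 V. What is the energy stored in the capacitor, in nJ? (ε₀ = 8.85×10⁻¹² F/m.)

Side-by-side slabs ⇒ two capacitors in parallel, each spanning the full gap.
C₁ = κ₁ε₀A₁/d = 7.06 × 8.85×10⁻¹² × 1.36×10⁻⁴ / 2.93×10⁻⁴ = 2.90×10⁻¹¹ F.
C₂ = κ₂ε₀A₂/d = 2.50 × 8.85×10⁻¹² × 5.98×10⁻⁵ / 2.93×10⁻⁴ = 4.51×10⁻¹² F.
C = C₁ + C₂ = 3.36×10⁻¹¹ F.
U = ½CV² = ½ × 3.36×10⁻¹¹ × (29.9)² = 1.50×10⁻⁸ J.

15.0 nJ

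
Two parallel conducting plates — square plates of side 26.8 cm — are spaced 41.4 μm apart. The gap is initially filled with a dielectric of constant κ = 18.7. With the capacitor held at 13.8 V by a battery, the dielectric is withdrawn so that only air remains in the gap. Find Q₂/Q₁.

Battery connected ⇒ V is held fixed.
C₂ = 0.0535 C₁ and Q = CV, so Q₂/Q₁ = C₂/C₁ = 0.0535.

Q₂/Q₁ ≈ 0.0535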